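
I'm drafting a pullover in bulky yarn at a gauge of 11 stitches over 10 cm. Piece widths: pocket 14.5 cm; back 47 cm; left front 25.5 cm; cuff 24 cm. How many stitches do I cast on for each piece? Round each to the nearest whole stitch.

Rate = 11/10 = 1.1 sts per cm.
pocket: 14.5 × 1.1 = 15.95 → 16.
back: 47 × 1.1 = 51.70 → 52.
left front: 25.5 × 1.1 = 28.05 → 28.
cuff: 24 × 1.1 = 26.40 → 26.

pocket 16; back 52; left front 28; cuff 26.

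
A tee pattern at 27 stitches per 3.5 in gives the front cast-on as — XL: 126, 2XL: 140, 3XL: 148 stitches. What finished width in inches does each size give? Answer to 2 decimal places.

27/3.5 = 7.714 sts per in.
XL: 126 / 7.714 = 16.333 → 16.33 in.
2XL: 140 / 7.714 = 18.148 → 18.15 in.
3XL: 148 / 7.714 = 19.185 → 19.19 in.

XL 16.33 inches; 2XL 18.15 inches; 3XL 19.19 inches.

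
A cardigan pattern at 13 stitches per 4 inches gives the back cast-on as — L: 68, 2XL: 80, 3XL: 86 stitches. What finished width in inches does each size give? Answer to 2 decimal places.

L 20.92 inches; 2XL 24.62 inches; 3XL 26.46 inches.

13/4 = 3.25 sts per in.
L: 68 / 3.25 = 20.923 → 20.92 in.
2XL: 80 / 3.25 = 24.615 → 24.62 in.
3XL: 86 / 3.25 = 26.462 → 26.46 in.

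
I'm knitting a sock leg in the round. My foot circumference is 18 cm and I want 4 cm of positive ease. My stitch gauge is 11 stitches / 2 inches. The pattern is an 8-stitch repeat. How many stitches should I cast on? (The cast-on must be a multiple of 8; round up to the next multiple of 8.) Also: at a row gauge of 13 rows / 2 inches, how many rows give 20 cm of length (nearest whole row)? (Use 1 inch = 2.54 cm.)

Finished = 18 + 4 = 22 cm.
22 cm × 1/2.54 = 8.66 inches.
11/2 = 5.5 sts per in; 8.66 × 5.5 = 47.64 sts.
Next multiple of 8 → 48.
20 cm = 7.87 inches; × 6.5 = 51.18 → 51 rows.

Cast on 48 stitches; work 51 rows.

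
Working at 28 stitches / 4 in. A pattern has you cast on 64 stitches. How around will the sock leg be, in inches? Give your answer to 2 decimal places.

9.14 inches.

28 stitches / 4 inch = 7 stitches per inch.
64 / 7 = 9.143 inches.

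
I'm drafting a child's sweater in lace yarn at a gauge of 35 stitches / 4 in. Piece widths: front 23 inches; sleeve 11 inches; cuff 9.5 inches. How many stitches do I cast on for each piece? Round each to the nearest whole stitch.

front 201; sleeve 96; cuff 83.

Rate = 35/4 = 8.75 sts per in.
front: 23 × 8.75 = 201.25 → 201.
sleeve: 11 × 8.75 = 96.25 → 96.
cuff: 9.5 × 8.75 = 83.12 → 83.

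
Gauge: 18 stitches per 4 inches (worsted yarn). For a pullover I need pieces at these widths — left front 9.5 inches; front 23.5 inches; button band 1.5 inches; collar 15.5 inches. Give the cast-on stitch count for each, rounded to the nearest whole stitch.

left front 43; front 106; button band 7; collar 70.

Rate = 18/4 = 4.5 sts per in.
left front: 9.5 × 4.5 = 42.75 → 43.
front: 23.5 × 4.5 = 105.75 → 106.
button band: 1.5 × 4.5 = 6.75 → 7.
collar: 15.5 × 4.5 = 69.75 → 70.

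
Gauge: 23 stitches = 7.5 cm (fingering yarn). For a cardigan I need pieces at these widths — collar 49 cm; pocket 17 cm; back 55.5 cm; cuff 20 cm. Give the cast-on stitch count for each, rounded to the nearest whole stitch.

collar 150; pocket 52; back 170; cuff 61.

Rate = 23/7.5 = 3.067 sts per cm.
collar: 49 × 3.067 = 150.27 → 150.
pocket: 17 × 3.067 = 52.13 → 52.
back: 55.5 × 3.067 = 170.20 → 170.
cuff: 20 × 3.067 = 61.33 → 61.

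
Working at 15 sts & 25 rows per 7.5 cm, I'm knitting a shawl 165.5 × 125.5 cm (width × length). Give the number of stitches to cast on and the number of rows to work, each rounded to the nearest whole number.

Stitch gauge = 15/7.5 = 2 sts/cm; 165.5 × 2 = 331.00 → 331 sts.
Row gauge = 25/7.5 = 3.333 rows/cm; 125.5 × 3.333 = 418.33 → 418 rows.

Cast on 331 stitches and work 418 rows.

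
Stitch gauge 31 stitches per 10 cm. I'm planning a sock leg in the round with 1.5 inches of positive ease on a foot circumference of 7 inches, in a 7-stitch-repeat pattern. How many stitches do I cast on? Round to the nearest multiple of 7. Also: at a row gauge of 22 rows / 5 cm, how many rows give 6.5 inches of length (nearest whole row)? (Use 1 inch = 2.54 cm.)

Finished = 7 + 1.5 = 8.5 inches.
8.5 inches × 2.54 = 21.59 cm.
31/10 = 3.1 sts per cm; 21.59 × 3.1 = 66.93 sts.
Nearest multiple of 7 → 70.
6.5 inches = 16.51 cm; × 4.4 = 72.64 → 73 rows.

Cast on 70 stitches; work 73 rows.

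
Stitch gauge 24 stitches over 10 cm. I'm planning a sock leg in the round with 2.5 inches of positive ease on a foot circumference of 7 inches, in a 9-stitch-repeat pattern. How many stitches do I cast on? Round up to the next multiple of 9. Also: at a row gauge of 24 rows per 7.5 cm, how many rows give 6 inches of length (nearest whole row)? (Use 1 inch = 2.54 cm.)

Finished = 7 + 2.5 = 9.5 inches.
9.5 inches × 2.54 = 24.13 cm.
24/10 = 2.4 sts per cm; 24.13 × 2.4 = 57.91 sts.
Next multiple of 9 → 63.
6 inches = 15.24 cm; × 3.2 = 48.77 → 49 rows.

Cast on 63 stitches; work 49 rows.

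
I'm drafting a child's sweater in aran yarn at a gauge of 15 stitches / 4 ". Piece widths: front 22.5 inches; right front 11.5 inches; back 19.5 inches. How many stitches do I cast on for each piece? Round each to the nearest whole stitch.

front 84; right front 43; back 73.

Rate = 15/4 = 3.75 sts per in.
front: 22.5 × 3.75 = 84.38 → 84.
right front: 11.5 × 3.75 = 43.12 → 43.
back: 19.5 × 3.75 = 73.12 → 73.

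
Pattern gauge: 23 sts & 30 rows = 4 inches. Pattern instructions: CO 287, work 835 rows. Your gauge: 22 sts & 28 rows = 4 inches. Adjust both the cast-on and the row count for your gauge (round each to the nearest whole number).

Stitches: 287 × 22/23 = 274.52 → 275.
Rows: 835 × 28/30 = 779.33 → 779.

Cast on 275 stitches; work 779 rows.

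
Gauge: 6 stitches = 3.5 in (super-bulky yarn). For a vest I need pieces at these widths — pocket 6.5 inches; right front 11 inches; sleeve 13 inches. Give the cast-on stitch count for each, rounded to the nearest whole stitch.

Rate = 6/3.5 = 1.714 sts per in.
pocket: 6.5 × 1.714 = 11.14 → 11.
right front: 11 × 1.714 = 18.86 → 19.
sleeve: 13 × 1.714 = 22.29 → 22.

pocket 11; right front 19; sleeve 22.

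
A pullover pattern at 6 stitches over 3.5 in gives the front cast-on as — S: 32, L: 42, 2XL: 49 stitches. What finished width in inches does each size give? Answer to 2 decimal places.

S 18.67 inches; L 24.50 inches; 2XL 28.58 inches.

6/3.5 = 1.714 sts per in.
S: 32 / 1.714 = 18.667 → 18.67 in.
L: 42 / 1.714 = 24.500 → 24.50 in.
2XL: 49 / 1.714 = 28.583 → 28.58 in.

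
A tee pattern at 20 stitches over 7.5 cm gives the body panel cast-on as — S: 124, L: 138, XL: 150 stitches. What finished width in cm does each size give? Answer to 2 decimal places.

S 46.50 cm; L 51.75 cm; XL 56.25 cm.

20/7.5 = 2.667 sts per cm.
S: 124 / 2.667 = 46.500 → 46.50 cm.
L: 138 / 2.667 = 51.750 → 51.75 cm.
XL: 150 / 2.667 = 56.250 → 56.25 cm.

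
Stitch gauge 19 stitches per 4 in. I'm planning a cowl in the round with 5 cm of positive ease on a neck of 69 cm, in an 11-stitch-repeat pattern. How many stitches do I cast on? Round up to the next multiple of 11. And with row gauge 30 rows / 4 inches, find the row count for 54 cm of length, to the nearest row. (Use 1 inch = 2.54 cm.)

Finished = 69 + 5 = 74 cm.
74 cm × 1/2.54 = 29.13 inches.
19/4 = 4.75 sts per in; 29.13 × 4.75 = 138.39 sts.
Next multiple of 11 → 143.
54 cm = 21.26 inches; × 7.5 = 159.45 → 159 rows.

Cast on 143 stitches; work 159 rows.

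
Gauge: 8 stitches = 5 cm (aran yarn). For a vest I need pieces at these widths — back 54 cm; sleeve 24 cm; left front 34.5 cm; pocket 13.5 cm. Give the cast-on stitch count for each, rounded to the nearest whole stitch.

back 86; sleeve 38; left front 55; pocket 22.

Rate = 8/5 = 1.6 sts per cm.
back: 54 × 1.6 = 86.40 → 86.
sleeve: 24 × 1.6 = 38.40 → 38.
left front: 34.5 × 1.6 = 55.20 → 55.
pocket: 13.5 × 1.6 = 21.60 → 22.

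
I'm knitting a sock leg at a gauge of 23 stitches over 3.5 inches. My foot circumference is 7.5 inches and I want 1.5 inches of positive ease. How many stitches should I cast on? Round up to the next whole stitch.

Cast on 60 stitches.

Finished = 7.5 + 1.5 = 9 in.
23 / 3.5 = 6.571 sts per inch.
9.00 × 6.571 = 59.14 sts.
→ 60 sts.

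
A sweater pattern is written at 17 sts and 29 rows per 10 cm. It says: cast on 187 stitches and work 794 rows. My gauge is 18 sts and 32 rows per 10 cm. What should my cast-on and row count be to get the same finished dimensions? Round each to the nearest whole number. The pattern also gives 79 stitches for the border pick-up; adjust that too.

Cast on 198 stitches; work 876 rows; border pick-up 84 stitches.

Stitches: 187 × 18/17 = 198.00 → 198.
Rows: 794 × 32/29 = 876.14 → 876.
border pick-up: 79 × 18/17 = 83.65 → 84.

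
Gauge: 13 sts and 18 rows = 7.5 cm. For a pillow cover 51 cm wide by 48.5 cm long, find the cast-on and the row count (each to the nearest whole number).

Stitch gauge = 13/7.5 = 1.733 sts/cm; 51 × 1.733 = 88.40 → 88 sts.
Row gauge = 18/7.5 = 2.4 rows/cm; 48.5 × 2.4 = 116.40 → 116 rows.

Cast on 88 stitches and work 116 rows.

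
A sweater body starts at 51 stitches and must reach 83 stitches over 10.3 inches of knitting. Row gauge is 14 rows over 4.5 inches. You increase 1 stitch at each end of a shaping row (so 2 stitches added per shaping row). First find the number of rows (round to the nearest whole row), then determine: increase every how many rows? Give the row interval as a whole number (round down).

Rows = 10.3 × 3.111 = 32.0 → 32 rows.
Stitches to add: 32 → 16 shaping rows (at 2 st each).
32 / 16 = 2.00 → every 2 rows.

Increase every 2nd row.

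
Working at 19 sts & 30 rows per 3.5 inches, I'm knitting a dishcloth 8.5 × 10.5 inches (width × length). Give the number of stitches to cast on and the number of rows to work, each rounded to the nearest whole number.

Stitch gauge = 19/3.5 = 5.429 sts/in; 8.5 × 5.429 = 46.14 → 46 sts.
Row gauge = 30/3.5 = 8.571 rows/in; 10.5 × 8.571 = 90.00 → 90 rows.

Cast on 46 stitches and work 90 rows.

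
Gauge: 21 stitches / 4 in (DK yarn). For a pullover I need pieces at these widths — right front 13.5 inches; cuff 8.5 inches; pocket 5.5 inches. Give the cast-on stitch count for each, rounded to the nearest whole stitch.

right front 71; cuff 45; pocket 29.

Rate = 21/4 = 5.25 sts per in.
right front: 13.5 × 5.25 = 70.88 → 71.
cuff: 8.5 × 5.25 = 44.62 → 45.
pocket: 5.5 × 5.25 = 28.88 → 29.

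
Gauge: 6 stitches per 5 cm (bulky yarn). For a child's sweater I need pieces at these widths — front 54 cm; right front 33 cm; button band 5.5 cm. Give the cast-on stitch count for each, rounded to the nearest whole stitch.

front 65; right front 40; button band 7.

Rate = 6/5 = 1.2 sts per cm.
front: 54 × 1.2 = 64.80 → 65.
right front: 33 × 1.2 = 39.60 → 40.
button band: 5.5 × 1.2 = 6.60 → 7.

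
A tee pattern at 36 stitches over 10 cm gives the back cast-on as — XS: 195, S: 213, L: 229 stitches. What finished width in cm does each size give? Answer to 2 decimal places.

XS 54.17 cm; S 59.17 cm; L 63.61 cm.

36/10 = 3.6 sts per cm.
XS: 195 / 3.6 = 54.167 → 54.17 cm.
S: 213 / 3.6 = 59.167 → 59.17 cm.
L: 229 / 3.6 = 63.611 → 63.61 cm.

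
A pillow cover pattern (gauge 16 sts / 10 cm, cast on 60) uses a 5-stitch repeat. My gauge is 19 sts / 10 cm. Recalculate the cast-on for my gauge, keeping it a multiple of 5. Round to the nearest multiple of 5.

70 stitches.

60 × 19 / 16 = 71.25.
Nearest multiple of 5: 70.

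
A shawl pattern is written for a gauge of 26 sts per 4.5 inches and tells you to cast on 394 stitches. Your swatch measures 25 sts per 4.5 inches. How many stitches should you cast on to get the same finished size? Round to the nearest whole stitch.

Scale factor = 25 / 26 = 0.962.
394 × 25 / 26 = 378.85 sts.
→ 379 sts.

Cast on 379 stitches.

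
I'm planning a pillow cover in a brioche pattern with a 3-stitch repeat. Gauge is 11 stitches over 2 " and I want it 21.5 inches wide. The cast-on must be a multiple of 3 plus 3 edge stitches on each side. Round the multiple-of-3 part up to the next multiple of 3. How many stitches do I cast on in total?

11 / 2 = 5.5 sts per inch.
21.5 × 5.5 = 118.25 sts.
Less 6 edge sts → 112.25 for the repeat.
Next multiple of 3: 114.
Add back 6 edge sts → 120.

120 stitches.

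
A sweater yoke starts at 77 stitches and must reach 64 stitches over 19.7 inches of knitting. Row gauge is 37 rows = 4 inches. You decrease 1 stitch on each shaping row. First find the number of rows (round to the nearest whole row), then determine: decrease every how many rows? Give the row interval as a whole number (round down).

Rows = 19.7 × 9.25 = 182.2 → 182 rows.
Stitches to remove: 13 → 13 shaping rows (at 1 st each).
182 / 13 = 14.00 → every 14 rows.

Decrease every 14th row.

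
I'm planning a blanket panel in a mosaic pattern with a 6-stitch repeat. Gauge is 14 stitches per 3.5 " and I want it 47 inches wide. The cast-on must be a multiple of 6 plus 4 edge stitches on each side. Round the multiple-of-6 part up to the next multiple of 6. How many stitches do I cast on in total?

CO 188 sts.

14 / 3.5 = 4 sts per inch.
47 × 4 = 188.00 sts.
Less 8 edge sts → 180.00 for the repeat.
Next multiple of 6: 180.
Add back 8 edge sts → 188.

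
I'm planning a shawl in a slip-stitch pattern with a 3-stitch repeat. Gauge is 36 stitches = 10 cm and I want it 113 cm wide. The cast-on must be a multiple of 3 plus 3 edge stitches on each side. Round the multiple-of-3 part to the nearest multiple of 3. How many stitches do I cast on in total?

36 / 10 = 3.6 sts per cm.
113 × 3.6 = 406.80 sts.
Less 6 edge sts → 400.80 for the repeat.
Nearest multiple of 3: 402.
Add back 6 edge sts → 408.

CO 408 sts.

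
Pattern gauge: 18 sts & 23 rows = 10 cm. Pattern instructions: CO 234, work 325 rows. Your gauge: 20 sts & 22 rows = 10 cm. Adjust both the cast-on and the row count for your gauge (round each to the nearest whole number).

Stitches: 234 × 20/18 = 260.00 → 260.
Rows: 325 × 22/23 = 310.87 → 311.

Cast on 260 stitches; work 311 rows.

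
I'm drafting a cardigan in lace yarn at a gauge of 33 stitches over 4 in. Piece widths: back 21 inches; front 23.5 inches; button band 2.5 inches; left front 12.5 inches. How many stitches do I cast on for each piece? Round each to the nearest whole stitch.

Rate = 33/4 = 8.25 sts per in.
back: 21 × 8.25 = 173.25 → 173.
front: 23.5 × 8.25 = 193.88 → 194.
button band: 2.5 × 8.25 = 20.62 → 21.
left front: 12.5 × 8.25 = 103.12 → 103.

back 173; front 194; button band 21; left front 103.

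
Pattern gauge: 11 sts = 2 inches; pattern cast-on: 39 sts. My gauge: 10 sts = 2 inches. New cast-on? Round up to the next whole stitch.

CO 36 sts.

Scale factor = 10 / 11 = 0.909.
39 × 10 / 11 = 35.45 sts.
→ 36 sts.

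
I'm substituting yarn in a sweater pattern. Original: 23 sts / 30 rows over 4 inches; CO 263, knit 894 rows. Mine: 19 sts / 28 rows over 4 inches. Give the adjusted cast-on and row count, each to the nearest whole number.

Stitches: 263 × 19/23 = 217.26 → 217.
Rows: 894 × 28/30 = 834.40 → 834.

Cast on 217 stitches; work 834 rows.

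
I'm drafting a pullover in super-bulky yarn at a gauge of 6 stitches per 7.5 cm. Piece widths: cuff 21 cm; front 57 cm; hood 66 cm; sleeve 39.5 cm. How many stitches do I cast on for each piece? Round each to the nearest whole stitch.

cuff 17; front 46; hood 53; sleeve 32.

Rate = 6/7.5 = 0.8 sts per cm.
cuff: 21 × 0.8 = 16.80 → 17.
front: 57 × 0.8 = 45.60 → 46.
hood: 66 × 0.8 = 52.80 → 53.
sleeve: 39.5 × 0.8 = 31.60 → 32.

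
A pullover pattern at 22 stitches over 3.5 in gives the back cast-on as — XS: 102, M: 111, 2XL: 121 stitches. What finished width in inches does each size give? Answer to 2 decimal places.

XS 16.23 inches; M 17.66 inches; 2XL 19.25 inches.

22/3.5 = 6.286 sts per in.
XS: 102 / 6.286 = 16.227 → 16.23 in.
M: 111 / 6.286 = 17.659 → 17.66 in.
2XL: 121 / 6.286 = 19.250 → 19.25 in.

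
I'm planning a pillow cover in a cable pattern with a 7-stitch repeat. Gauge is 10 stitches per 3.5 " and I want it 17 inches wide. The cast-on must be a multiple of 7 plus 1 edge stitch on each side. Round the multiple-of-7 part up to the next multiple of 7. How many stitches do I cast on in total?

Cast on 51 stitches.

10 / 3.5 = 2.857 sts per inch.
17 × 2.857 = 48.57 sts.
Less 2 edge sts → 46.57 for the repeat.
Next multiple of 7: 49.
Add back 2 edge sts → 51.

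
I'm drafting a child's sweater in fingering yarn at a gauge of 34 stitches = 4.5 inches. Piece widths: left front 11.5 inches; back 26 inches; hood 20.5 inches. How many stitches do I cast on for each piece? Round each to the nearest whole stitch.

left front 87; back 196; hood 155.

Rate = 34/4.5 = 7.556 sts per in.
left front: 11.5 × 7.556 = 86.89 → 87.
back: 26 × 7.556 = 196.44 → 196.
hood: 20.5 × 7.556 = 154.89 → 155.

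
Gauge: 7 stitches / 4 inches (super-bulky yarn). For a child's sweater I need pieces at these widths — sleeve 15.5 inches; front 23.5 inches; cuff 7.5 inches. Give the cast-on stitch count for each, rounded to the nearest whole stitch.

sleeve 27; front 41; cuff 13.

Rate = 7/4 = 1.75 sts per in.
sleeve: 15.5 × 1.75 = 27.12 → 27.
front: 23.5 × 1.75 = 41.12 → 41.
cuff: 7.5 × 1.75 = 13.12 → 13.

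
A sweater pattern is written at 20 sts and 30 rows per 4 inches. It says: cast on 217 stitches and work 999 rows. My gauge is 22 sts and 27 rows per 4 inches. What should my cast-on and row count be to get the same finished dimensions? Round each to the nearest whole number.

Stitches: 217 × 22/20 = 238.70 → 239.
Rows: 999 × 27/30 = 899.10 → 899.

Cast on 239 stitches; work 899 rows.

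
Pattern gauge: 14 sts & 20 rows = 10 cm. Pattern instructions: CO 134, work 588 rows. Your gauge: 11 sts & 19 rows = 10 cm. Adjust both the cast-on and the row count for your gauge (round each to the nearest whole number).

Stitches: 134 × 11/14 = 105.29 → 105.
Rows: 588 × 19/20 = 558.60 → 559.

Cast on 105 stitches; work 559 rows.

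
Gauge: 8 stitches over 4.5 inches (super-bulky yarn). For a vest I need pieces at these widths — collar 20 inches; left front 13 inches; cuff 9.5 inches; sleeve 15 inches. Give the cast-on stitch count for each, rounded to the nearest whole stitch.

collar 36; left front 23; cuff 17; sleeve 27.

Rate = 8/4.5 = 1.778 sts per in.
collar: 20 × 1.778 = 35.56 → 36.
left front: 13 × 1.778 = 23.11 → 23.
cuff: 9.5 × 1.778 = 16.89 → 17.
sleeve: 15 × 1.778 = 26.67 → 27.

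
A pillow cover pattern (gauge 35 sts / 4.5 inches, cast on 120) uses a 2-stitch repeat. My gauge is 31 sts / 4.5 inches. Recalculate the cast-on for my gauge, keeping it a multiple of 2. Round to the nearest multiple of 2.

120 × 31 / 35 = 106.29.
Nearest multiple of 2: 106.

CO 106 sts.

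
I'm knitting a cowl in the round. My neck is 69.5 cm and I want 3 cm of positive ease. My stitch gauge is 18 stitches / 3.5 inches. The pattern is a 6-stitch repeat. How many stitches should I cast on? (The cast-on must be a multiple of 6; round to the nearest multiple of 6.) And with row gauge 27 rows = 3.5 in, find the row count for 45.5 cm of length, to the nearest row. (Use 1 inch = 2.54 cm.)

Cast on 144 stitches; work 138 rows.

Finished = 69.5 + 3 = 72.5 cm.
72.5 cm × 1/2.54 = 28.54 inches.
18/3.5 = 5.143 sts per in; 28.54 × 5.143 = 146.79 sts.
Nearest multiple of 6 → 144.
45.5 cm = 17.91 inches; × 7.714 = 138.19 → 138 rows.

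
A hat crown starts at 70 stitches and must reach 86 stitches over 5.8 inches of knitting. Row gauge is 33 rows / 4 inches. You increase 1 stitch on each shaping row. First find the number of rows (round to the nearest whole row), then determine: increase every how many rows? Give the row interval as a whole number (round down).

Rows = 5.8 × 8.25 = 47.9 → 48 rows.
Stitches to add: 16 → 16 shaping rows (at 1 st each).
48 / 16 = 3.00 → every 3 rows.

Increase every 3rd row.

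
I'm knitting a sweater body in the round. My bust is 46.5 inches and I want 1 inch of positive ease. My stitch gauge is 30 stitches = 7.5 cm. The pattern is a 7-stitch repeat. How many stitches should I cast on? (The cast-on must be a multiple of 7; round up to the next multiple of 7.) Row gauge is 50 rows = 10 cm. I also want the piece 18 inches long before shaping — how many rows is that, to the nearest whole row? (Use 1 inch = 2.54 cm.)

Cast on 483 stitches; work 229 rows.

Finished = 46.5 + 1 = 47.5 inches.
47.5 inches × 2.54 = 120.65 cm.
30/7.5 = 4 sts per cm; 120.65 × 4 = 482.60 sts.
Next multiple of 7 → 483.
18 inches = 45.72 cm; × 5 = 228.60 → 229 rows.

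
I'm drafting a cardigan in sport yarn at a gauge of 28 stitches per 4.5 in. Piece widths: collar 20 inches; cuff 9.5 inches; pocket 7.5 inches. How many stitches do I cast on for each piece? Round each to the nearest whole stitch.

Rate = 28/4.5 = 6.222 sts per in.
collar: 20 × 6.222 = 124.44 → 124.
cuff: 9.5 × 6.222 = 59.11 → 59.
pocket: 7.5 × 6.222 = 46.67 → 47.

collar 124; cuff 59; pocket 47.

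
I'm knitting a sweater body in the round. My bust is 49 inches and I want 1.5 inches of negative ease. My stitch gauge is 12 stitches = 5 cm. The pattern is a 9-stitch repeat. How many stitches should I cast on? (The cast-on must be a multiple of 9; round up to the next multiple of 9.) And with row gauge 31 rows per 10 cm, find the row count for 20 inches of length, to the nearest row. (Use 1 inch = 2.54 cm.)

Cast on 297 stitches; work 157 rows.

Finished = 49 − 1.5 = 47.5 inches.
47.5 inches × 2.54 = 120.65 cm.
12/5 = 2.4 sts per cm; 120.65 × 2.4 = 289.56 sts.
Next multiple of 9 → 297.
20 inches = 50.80 cm; × 3.1 = 157.48 → 157 rows.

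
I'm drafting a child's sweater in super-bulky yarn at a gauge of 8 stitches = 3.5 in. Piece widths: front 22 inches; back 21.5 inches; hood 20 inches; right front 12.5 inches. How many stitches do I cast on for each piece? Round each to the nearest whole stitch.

Rate = 8/3.5 = 2.286 sts per in.
front: 22 × 2.286 = 50.29 → 50.
back: 21.5 × 2.286 = 49.14 → 49.
hood: 20 × 2.286 = 45.71 → 46.
right front: 12.5 × 2.286 = 28.57 → 29.

front 50; back 49; hood 46; right front 29.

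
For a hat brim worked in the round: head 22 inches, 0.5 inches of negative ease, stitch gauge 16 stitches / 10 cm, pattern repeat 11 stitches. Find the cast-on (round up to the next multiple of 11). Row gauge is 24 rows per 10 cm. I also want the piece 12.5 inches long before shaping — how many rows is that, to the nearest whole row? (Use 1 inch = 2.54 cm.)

Cast on 88 stitches; work 76 rows.

Finished = 22 − 0.5 = 21.5 inches.
21.5 inches × 2.54 = 54.61 cm.
16/10 = 1.6 sts per cm; 54.61 × 1.6 = 87.38 sts.
Next multiple of 11 → 88.
12.5 inches = 31.75 cm; × 2.4 = 76.20 → 76 rows.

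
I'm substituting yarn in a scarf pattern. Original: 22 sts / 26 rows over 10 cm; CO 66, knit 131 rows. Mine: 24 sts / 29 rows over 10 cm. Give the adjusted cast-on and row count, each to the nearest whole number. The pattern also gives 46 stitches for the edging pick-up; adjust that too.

Cast on 72 stitches; work 146 rows; edging pick-up 50 stitches.

Stitches: 66 × 24/22 = 72.00 → 72.
Rows: 131 × 29/26 = 146.12 → 146.
edging pick-up: 46 × 24/22 = 50.18 → 50.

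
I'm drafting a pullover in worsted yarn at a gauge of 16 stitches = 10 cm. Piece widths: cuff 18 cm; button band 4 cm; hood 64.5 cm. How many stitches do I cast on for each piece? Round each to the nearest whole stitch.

Rate = 16/10 = 1.6 sts per cm.
cuff: 18 × 1.6 = 28.80 → 29.
button band: 4 × 1.6 = 6.40 → 6.
hood: 64.5 × 1.6 = 103.20 → 103.

cuff 29; button band 6; hood 103.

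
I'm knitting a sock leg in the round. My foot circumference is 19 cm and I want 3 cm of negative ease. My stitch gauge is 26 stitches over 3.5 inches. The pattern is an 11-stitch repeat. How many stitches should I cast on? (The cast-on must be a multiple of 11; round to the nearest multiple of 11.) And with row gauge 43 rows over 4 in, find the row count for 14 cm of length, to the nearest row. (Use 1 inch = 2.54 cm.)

Cast on 44 stitches; work 59 rows.

Finished = 19 − 3 = 16 cm.
16 cm × 1/2.54 = 6.30 inches.
26/3.5 = 7.429 sts per in; 6.30 × 7.429 = 46.79 sts.
Nearest multiple of 11 → 44.
14 cm = 5.51 inches; × 10.75 = 59.25 → 59 rows.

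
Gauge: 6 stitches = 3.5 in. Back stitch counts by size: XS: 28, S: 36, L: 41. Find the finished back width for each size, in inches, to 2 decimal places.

XS 16.33 inches; S 21.00 inches; L 23.92 inches.

6/3.5 = 1.714 sts per in.
XS: 28 / 1.714 = 16.333 → 16.33 in.
S: 36 / 1.714 = 21.000 → 21.00 in.
L: 41 / 1.714 = 23.917 → 23.92 in.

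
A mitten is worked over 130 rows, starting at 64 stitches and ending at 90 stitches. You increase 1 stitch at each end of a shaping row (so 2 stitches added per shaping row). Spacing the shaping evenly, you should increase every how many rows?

Stitches to add: |90 − 64| = 26.
Shaping rows needed: 26 / 2 = 13.
130 rows / 13 = every 10 rows.

Increase every 10th row.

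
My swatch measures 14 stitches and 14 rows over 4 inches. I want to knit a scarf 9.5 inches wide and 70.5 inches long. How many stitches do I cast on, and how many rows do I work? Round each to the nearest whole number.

Cast on 33 stitches and work 247 rows.

Stitch gauge = 14/4 = 3.5 sts/in; 9.5 × 3.5 = 33.25 → 33 sts.
Row gauge = 14/4 = 3.5 rows/in; 70.5 × 3.5 = 246.75 → 247 rows.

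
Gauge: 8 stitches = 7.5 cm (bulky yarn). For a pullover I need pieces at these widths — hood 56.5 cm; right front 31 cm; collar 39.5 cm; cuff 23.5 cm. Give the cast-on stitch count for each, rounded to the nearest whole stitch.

Rate = 8/7.5 = 1.067 sts per cm.
hood: 56.5 × 1.067 = 60.27 → 60.
right front: 31 × 1.067 = 33.07 → 33.
collar: 39.5 × 1.067 = 42.13 → 42.
cuff: 23.5 × 1.067 = 25.07 → 25.

hood 60; right front 33; collar 42; cuff 25.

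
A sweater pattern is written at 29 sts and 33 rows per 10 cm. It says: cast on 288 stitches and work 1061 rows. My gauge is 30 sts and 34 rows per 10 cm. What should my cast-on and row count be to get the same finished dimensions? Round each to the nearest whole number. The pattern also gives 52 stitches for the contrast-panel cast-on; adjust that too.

Cast on 298 stitches; work 1093 rows; contrast-panel cast-on 54 stitches.

Stitches: 288 × 30/29 = 297.93 → 298.
Rows: 1061 × 34/33 = 1093.15 → 1093.
contrast-panel cast-on: 52 × 30/29 = 53.79 → 54.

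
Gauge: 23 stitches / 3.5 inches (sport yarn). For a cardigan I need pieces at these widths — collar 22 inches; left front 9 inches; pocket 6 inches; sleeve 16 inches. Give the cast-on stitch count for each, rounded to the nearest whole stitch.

collar 145; left front 59; pocket 39; sleeve 105.

Rate = 23/3.5 = 6.571 sts per in.
collar: 22 × 6.571 = 144.57 → 145.
left front: 9 × 6.571 = 59.14 → 59.
pocket: 6 × 6.571 = 39.43 → 39.
sleeve: 16 × 6.571 = 105.14 → 105.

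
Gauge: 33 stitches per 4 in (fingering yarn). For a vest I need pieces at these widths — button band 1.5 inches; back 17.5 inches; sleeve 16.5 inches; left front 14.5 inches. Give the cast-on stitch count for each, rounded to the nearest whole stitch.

button band 12; back 144; sleeve 136; left front 120.

Rate = 33/4 = 8.25 sts per in.
button band: 1.5 × 8.25 = 12.38 → 12.
back: 17.5 × 8.25 = 144.38 → 144.
sleeve: 16.5 × 8.25 = 136.12 → 136.
left front: 14.5 × 8.25 = 119.62 → 120.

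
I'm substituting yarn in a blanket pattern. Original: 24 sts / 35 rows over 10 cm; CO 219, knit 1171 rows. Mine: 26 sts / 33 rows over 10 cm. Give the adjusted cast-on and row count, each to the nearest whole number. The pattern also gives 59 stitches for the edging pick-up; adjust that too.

Cast on 237 stitches; work 1104 rows; edging pick-up 64 stitches.

Stitches: 219 × 26/24 = 237.25 → 237.
Rows: 1171 × 33/35 = 1104.09 → 1104.
edging pick-up: 59 × 26/24 = 63.92 → 64.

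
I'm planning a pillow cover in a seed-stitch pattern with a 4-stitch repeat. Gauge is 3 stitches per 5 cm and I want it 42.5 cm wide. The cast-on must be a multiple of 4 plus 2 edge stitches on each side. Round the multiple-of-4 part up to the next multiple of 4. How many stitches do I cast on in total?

3 / 5 = 0.6 sts per cm.
42.5 × 0.6 = 25.50 sts.
Less 4 edge sts → 21.50 for the repeat.
Next multiple of 4: 24.
Add back 4 edge sts → 28.

28 stitches.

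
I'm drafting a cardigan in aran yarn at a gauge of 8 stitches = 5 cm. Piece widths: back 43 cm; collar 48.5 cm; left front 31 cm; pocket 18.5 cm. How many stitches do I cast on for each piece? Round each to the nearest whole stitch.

back 69; collar 78; left front 50; pocket 30.

Rate = 8/5 = 1.6 sts per cm.
back: 43 × 1.6 = 68.80 → 69.
collar: 48.5 × 1.6 = 77.60 → 78.
left front: 31 × 1.6 = 49.60 → 50.
pocket: 18.5 × 1.6 = 29.60 → 30.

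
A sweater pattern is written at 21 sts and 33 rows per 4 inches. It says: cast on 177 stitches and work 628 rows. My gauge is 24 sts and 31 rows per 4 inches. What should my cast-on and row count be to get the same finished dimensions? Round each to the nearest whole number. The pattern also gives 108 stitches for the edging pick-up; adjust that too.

Cast on 202 stitches; work 590 rows; edging pick-up 123 stitches.

Stitches: 177 × 24/21 = 202.29 → 202.
Rows: 628 × 31/33 = 589.94 → 590.
edging pick-up: 108 × 24/21 = 123.43 → 123.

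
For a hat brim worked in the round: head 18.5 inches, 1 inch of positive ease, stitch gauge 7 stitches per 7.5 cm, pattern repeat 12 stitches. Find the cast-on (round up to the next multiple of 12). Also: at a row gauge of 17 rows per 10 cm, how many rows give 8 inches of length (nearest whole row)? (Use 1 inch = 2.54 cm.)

Finished = 18.5 + 1 = 19.5 inches.
19.5 inches × 2.54 = 49.53 cm.
7/7.5 = 0.933 sts per cm; 49.53 × 0.933 = 46.23 sts.
Next multiple of 12 → 48.
8 inches = 20.32 cm; × 1.7 = 34.54 → 35 rows.

Cast on 48 stitches; work 35 rows.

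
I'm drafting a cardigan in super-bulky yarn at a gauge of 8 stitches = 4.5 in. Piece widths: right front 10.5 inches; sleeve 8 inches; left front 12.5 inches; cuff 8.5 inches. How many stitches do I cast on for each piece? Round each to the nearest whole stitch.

Rate = 8/4.5 = 1.778 sts per in.
right front: 10.5 × 1.778 = 18.67 → 19.
sleeve: 8 × 1.778 = 14.22 → 14.
left front: 12.5 × 1.778 = 22.22 → 22.
cuff: 8.5 × 1.778 = 15.11 → 15.

right front 19; sleeve 14; left front 22; cuff 15.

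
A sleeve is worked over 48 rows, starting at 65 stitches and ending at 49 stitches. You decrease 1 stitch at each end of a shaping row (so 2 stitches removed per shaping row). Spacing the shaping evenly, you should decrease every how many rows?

Decrease every 6th row.

Stitches to remove: |49 − 65| = 16.
Shaping rows needed: 16 / 2 = 8.
48 rows / 8 = every 6 rows.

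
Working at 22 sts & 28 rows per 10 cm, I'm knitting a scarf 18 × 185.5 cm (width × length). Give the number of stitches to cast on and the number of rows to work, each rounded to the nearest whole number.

Cast on 40 stitches and work 519 rows.

Stitch gauge = 22/10 = 2.2 sts/cm; 18 × 2.2 = 39.60 → 40 sts.
Row gauge = 28/10 = 2.8 rows/cm; 185.5 × 2.8 = 519.40 → 519 rows.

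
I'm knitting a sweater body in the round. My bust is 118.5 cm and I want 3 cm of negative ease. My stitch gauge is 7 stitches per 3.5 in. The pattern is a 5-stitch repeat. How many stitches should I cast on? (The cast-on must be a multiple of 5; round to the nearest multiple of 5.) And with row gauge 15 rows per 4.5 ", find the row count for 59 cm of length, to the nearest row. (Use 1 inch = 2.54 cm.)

Cast on 90 stitches; work 77 rows.

Finished = 118.5 − 3 = 115.5 cm.
115.5 cm × 1/2.54 = 45.47 inches.
7/3.5 = 2 sts per in; 45.47 × 2 = 90.94 sts.
Nearest multiple of 5 → 90.
59 cm = 23.23 inches; × 3.333 = 77.43 → 77 rows.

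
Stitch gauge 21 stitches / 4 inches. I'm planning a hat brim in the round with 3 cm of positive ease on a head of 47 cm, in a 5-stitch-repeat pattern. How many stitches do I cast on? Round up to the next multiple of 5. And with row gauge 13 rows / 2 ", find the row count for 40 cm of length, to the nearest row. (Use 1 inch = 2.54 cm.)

Finished = 47 + 3 = 50 cm.
50 cm × 1/2.54 = 19.69 inches.
21/4 = 5.25 sts per in; 19.69 × 5.25 = 103.35 sts.
Next multiple of 5 → 105.
40 cm = 15.75 inches; × 6.5 = 102.36 → 102 rows.

Cast on 105 stitches; work 102 rows.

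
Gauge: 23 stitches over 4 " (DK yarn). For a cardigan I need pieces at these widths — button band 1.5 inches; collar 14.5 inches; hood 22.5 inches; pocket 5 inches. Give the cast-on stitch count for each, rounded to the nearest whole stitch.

button band 9; collar 83; hood 129; pocket 29.

Rate = 23/4 = 5.75 sts per in.
button band: 1.5 × 5.75 = 8.62 → 9.
collar: 14.5 × 5.75 = 83.38 → 83.
hood: 22.5 × 5.75 = 129.38 → 129.
pocket: 5 × 5.75 = 28.75 → 29.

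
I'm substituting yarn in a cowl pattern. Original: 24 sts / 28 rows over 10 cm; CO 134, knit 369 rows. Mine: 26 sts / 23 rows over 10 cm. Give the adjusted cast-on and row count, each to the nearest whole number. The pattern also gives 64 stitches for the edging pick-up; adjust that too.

Cast on 145 stitches; work 303 rows; edging pick-up 69 stitches.

Stitches: 134 × 26/24 = 145.17 → 145.
Rows: 369 × 23/28 = 303.11 → 303.
edging pick-up: 64 × 26/24 = 69.33 → 69.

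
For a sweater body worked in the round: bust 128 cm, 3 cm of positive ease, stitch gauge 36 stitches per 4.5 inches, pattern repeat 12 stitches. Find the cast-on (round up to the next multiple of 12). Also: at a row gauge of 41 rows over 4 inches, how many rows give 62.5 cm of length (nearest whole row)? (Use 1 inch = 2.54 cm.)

Finished = 128 + 3 = 131 cm.
131 cm × 1/2.54 = 51.57 inches.
36/4.5 = 8 sts per in; 51.57 × 8 = 412.60 sts.
Next multiple of 12 → 420.
62.5 cm = 24.61 inches; × 10.25 = 252.21 → 252 rows.

Cast on 420 stitches; work 252 rows.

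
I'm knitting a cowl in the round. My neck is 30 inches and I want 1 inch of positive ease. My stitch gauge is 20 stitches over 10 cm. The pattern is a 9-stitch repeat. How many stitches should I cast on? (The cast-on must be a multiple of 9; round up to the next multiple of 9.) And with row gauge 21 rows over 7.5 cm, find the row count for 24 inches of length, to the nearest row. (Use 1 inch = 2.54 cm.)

Finished = 30 + 1 = 31 inches.
31 inches × 2.54 = 78.74 cm.
20/10 = 2 sts per cm; 78.74 × 2 = 157.48 sts.
Next multiple of 9 → 162.
24 inches = 60.96 cm; × 2.8 = 170.69 → 171 rows.

Cast on 162 stitches; work 171 rows.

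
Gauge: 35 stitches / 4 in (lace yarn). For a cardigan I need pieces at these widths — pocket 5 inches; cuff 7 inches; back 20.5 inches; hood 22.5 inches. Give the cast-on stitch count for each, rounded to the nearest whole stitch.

pocket 44; cuff 61; back 179; hood 197.

Rate = 35/4 = 8.75 sts per in.
pocket: 5 × 8.75 = 43.75 → 44.
cuff: 7 × 8.75 = 61.25 → 61.
back: 20.5 × 8.75 = 179.38 → 179.
hood: 22.5 × 8.75 = 196.88 → 197.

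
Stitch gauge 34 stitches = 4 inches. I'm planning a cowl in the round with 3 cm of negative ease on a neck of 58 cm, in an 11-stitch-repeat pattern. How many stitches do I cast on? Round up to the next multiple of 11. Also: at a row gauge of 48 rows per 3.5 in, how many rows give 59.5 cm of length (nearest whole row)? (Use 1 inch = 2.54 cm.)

Cast on 187 stitches; work 321 rows.

Finished = 58 − 3 = 55 cm.
55 cm × 1/2.54 = 21.65 inches.
34/4 = 8.5 sts per in; 21.65 × 8.5 = 184.06 sts.
Next multiple of 11 → 187.
59.5 cm = 23.43 inches; × 13.714 = 321.26 → 321 rows.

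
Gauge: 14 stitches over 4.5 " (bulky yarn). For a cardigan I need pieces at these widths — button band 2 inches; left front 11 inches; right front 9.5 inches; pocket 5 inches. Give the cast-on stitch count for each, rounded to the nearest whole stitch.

Rate = 14/4.5 = 3.111 sts per in.
button band: 2 × 3.111 = 6.22 → 6.
left front: 11 × 3.111 = 34.22 → 34.
right front: 9.5 × 3.111 = 29.56 → 30.
pocket: 5 × 3.111 = 15.56 → 16.

button band 6; left front 34; right front 30; pocket 16.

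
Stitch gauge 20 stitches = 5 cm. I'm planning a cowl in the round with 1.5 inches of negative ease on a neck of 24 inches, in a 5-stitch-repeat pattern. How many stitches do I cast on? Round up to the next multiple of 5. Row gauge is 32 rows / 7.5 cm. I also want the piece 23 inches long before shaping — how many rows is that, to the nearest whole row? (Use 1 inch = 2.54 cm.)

Finished = 24 − 1.5 = 22.5 inches.
22.5 inches × 2.54 = 57.15 cm.
20/5 = 4 sts per cm; 57.15 × 4 = 228.60 sts.
Next multiple of 5 → 230.
23 inches = 58.42 cm; × 4.267 = 249.26 → 249 rows.

Cast on 230 stitches; work 249 rows.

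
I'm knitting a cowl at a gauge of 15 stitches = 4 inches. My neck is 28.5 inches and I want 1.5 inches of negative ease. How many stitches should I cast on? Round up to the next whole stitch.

CO 102 sts.

Finished = 28.5 − 1.5 = 27 in.
15 / 4 = 3.75 sts per inch.
27.00 × 3.75 = 101.25 sts.
→ 102 sts.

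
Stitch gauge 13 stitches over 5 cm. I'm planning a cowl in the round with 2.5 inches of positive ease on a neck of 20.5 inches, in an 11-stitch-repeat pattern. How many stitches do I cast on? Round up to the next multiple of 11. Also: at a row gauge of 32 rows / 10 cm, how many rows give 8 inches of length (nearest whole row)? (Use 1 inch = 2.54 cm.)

Finished = 20.5 + 2.5 = 23 inches.
23 inches × 2.54 = 58.42 cm.
13/5 = 2.6 sts per cm; 58.42 × 2.6 = 151.89 sts.
Next multiple of 11 → 154.
8 inches = 20.32 cm; × 3.2 = 65.02 → 65 rows.

Cast on 154 stitches; work 65 rows.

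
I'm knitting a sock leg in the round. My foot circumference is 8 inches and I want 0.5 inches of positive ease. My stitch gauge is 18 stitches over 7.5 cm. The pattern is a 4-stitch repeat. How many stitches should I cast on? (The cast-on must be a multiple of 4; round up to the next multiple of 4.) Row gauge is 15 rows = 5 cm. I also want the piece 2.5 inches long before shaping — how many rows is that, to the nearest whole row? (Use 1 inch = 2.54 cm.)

Cast on 52 stitches; work 19 rows.

Finished = 8 + 0.5 = 8.5 inches.
8.5 inches × 2.54 = 21.59 cm.
18/7.5 = 2.4 sts per cm; 21.59 × 2.4 = 51.82 sts.
Next multiple of 4 → 52.
2.5 inches = 6.35 cm; × 3 = 19.05 → 19 rows.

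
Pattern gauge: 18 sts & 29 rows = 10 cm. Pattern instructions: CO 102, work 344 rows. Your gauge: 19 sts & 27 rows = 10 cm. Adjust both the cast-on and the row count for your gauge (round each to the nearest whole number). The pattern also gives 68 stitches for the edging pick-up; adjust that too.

Stitches: 102 × 19/18 = 107.67 → 108.
Rows: 344 × 27/29 = 320.28 → 320.
edging pick-up: 68 × 19/18 = 71.78 → 72.

Cast on 108 stitches; work 320 rows; edging pick-up 72 stitches.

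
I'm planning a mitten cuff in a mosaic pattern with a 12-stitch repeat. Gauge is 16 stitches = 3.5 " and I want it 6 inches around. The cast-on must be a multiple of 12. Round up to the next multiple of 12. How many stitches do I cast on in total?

16 / 3.5 = 4.571 sts per inch.
6 × 4.571 = 27.43 sts.
Next multiple of 12: 36.

CO 36 sts.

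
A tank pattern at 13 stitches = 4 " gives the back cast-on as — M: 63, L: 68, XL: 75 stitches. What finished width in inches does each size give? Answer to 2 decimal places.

M 19.38 inches; L 20.92 inches; XL 23.08 inches.

13/4 = 3.25 sts per in.
M: 63 / 3.25 = 19.385 → 19.38 in.
L: 68 / 3.25 = 20.923 → 20.92 in.
XL: 75 / 3.25 = 23.077 → 23.08 in.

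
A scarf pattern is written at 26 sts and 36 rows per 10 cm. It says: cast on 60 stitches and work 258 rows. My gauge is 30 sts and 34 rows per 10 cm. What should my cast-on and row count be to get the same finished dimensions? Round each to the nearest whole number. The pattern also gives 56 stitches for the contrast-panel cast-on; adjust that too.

Cast on 69 stitches; work 244 rows; contrast-panel cast-on 65 stitches.

Stitches: 60 × 30/26 = 69.23 → 69.
Rows: 258 × 34/36 = 243.67 → 244.
contrast-panel cast-on: 56 × 30/26 = 64.62 → 65.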